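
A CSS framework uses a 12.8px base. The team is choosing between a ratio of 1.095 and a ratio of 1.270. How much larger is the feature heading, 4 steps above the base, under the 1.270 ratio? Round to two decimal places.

14.90px

At 1.095: 12.8 × 1.095⁴ = 18.4021px
At 1.270: 12.8 × 1.270⁴ = 33.2985px
Difference: 33.2985 − 18.4021 = 14.8964px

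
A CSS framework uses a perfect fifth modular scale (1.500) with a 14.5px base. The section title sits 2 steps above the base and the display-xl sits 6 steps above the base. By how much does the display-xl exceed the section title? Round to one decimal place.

Step 2: 14.5 × 1.500² = 32.625px
Step 6: 14.5 × 1.500⁶ = 165.164px
Difference: 165.164 − 32.625 = 132.539px

132.5px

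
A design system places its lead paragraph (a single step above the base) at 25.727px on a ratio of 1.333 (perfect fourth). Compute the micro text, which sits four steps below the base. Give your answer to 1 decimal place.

25.727 ÷ 1.333⁵ = 25.727 ÷ 4.20873 ≈ 6.113

6.1px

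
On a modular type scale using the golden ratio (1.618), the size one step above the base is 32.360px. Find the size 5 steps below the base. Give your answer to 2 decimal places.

The gap is -5 − (1) = -6 steps, so the factor is 1.618^-6.
32.360 ÷ 1.618⁶ = 32.360 ÷ 17.94201 ≈ 1.804

1.80px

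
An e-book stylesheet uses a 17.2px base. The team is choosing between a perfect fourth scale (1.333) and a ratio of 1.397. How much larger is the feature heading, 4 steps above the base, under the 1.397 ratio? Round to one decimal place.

11.2px

Perfect fourth: 17.2 × 1.333⁴ = 54.306px
At 1.397: 17.2 × 1.397⁴ = 65.511px
Difference: 65.511 − 54.306 = 11.205px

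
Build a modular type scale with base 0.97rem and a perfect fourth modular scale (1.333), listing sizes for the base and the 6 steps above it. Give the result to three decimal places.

Step 0: 0.97rem
Step 1: 0.97 × 1.333 = 1.293
Step 2: 0.97 × 1.333² = 1.724
Step 3: 0.97 × 1.333³ = 2.298
Step 4: 0.97 × 1.333⁴ = 3.063
Step 5: 0.97 × 1.333⁵ = 4.082
Step 6: 0.97 × 1.333⁶ = 5.442

0.970rem, 1.293rem, 1.724rem, 2.298rem, 3.063rem, 4.082rem, 5.442rem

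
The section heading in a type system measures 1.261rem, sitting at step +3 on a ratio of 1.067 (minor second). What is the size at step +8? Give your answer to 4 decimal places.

The gap is 8 − (3) = 5 steps, so the factor is 1.067^5.
1.261 × 1.067⁵ = 1.261 × 1.38300 ≈ 1.7440

1.7440rem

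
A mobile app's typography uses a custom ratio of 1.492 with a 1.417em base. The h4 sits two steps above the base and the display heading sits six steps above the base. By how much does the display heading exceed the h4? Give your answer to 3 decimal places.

Step 2: 1.417 × 1.492² = 3.15433em
Step 6: 1.417 × 1.492⁶ = 15.63086em
Difference: 15.63086 − 3.15433 = 12.47653em

12.477em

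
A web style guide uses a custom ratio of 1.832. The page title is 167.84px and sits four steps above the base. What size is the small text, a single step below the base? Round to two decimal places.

8.13px

The gap is -1 − (4) = -5 steps, so the factor is 1.832^-5.
167.84 ÷ 1.832⁵ = 167.84 ÷ 20.63609 ≈ 8.133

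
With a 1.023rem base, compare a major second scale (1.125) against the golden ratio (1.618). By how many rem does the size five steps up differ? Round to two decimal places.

Major second: 1.023 × 1.125⁵ = 1.8435rem
Golden ratio: 1.023 × 1.618⁵ = 11.3441rem
Difference: 11.3441 − 1.8435 = 9.5006rem

9.50rem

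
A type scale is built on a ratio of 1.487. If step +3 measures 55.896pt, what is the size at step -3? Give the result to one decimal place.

5.2pt

The gap is -3 − (3) = -6 steps, so the factor is 1.487^-6.
55.896 ÷ 1.487⁶ = 55.896 ÷ 10.81100 ≈ 5.170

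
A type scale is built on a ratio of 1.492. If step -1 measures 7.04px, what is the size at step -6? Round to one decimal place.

The gap is -6 − (-1) = -5 steps, so the factor is 1.492^-5.
7.04 ÷ 1.492⁵ = 7.04 ÷ 7.39340 ≈ 0.952

1.0px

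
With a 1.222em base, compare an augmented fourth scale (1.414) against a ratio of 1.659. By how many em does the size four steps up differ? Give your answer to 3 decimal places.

Augmented fourth: 1.222 × 1.414⁴ = 4.88505em
At 1.659: 1.222 × 1.659⁴ = 9.25671em
Difference: 9.25671 − 4.88505 = 4.37166em

4.372em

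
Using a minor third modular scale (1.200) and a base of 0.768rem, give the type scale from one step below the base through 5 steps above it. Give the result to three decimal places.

Step -1: 0.768 ÷ 1.200 = 0.640
Step 0: 0.768rem
Step 1: 0.768 × 1.200 = 0.922
Step 2: 0.768 × 1.200² = 1.106
Step 3: 0.768 × 1.200³ = 1.327
Step 4: 0.768 × 1.200⁴ = 1.593
Step 5: 0.768 × 1.200⁵ = 1.911

0.640rem, 0.768rem, 0.922rem, 1.106rem, 1.327rem, 1.593rem, 1.911rem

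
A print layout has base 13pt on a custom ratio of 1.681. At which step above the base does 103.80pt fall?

1.681ⁿ = 103.80 / 13 = 7.9846
n = ln(7.9846) / ln(1.681) = 2.0775 / 0.5194 ≈ 4.00

4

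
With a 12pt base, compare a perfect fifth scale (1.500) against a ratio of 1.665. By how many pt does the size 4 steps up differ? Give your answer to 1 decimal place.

31.5pt

Perfect fifth: 12.0 × 1.500⁴ = 60.750pt
At 1.665: 12.0 × 1.665⁴ = 92.223pt
Difference: 92.223 − 60.750 = 31.473pt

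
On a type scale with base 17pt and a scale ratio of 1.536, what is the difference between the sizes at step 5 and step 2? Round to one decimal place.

Step 2: 17.0 × 1.536² = 40.108pt
Step 5: 17.0 × 1.536⁵ = 145.347pt
Difference: 145.347 − 40.108 = 105.239pt

105.2pt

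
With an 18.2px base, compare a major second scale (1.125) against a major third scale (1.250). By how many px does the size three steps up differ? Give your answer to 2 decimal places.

Major second: 18.2 × 1.125³ = 25.9137px
Major third: 18.2 × 1.250³ = 35.5469px
Difference: 35.5469 − 25.9137 = 9.6332px

9.63px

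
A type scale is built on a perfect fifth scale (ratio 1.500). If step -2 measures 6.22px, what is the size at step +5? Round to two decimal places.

6.22 × 1.500⁷ = 6.22 × 17.08594 ≈ 106.275

106.27px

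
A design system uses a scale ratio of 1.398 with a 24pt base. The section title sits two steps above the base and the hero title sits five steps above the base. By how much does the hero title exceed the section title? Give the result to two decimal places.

Step 2: 24.0 × 1.398² = 46.9057pt
Step 5: 24.0 × 1.398⁵ = 128.1584pt
Difference: 128.1584 − 46.9057 = 81.2527pt

81.25pt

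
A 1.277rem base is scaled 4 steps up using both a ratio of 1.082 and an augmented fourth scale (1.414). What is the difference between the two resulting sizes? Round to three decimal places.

At 1.082: 1.277 × 1.082⁴ = 1.75025rem
Augmented fourth: 1.277 × 1.414⁴ = 5.10492rem
Difference: 5.10492 − 1.75025 = 3.35467rem

3.355rem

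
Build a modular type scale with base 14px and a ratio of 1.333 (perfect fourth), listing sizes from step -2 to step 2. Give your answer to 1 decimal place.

7.9px, 10.5px, 14.0px, 18.7px, 24.9px

Step -2: 14.0 ÷ 1.333² = 7.9
Step -1: 14.0 ÷ 1.333 = 10.5
Step 0: 14px
Step 1: 14.0 × 1.333 = 18.7
Step 2: 14.0 × 1.333² = 24.9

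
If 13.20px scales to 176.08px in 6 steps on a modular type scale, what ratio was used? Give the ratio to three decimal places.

1.540

The ratio satisfies 13.20 × r⁶ = 176.08, so r = (176.08 / 13.20)^(1/6).
r = 13.3394^(1/6) ≈ 1.5400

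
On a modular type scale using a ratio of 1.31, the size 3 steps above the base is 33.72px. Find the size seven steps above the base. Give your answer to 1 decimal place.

33.72 × 1.31⁴ = 33.72 × 2.94500 ≈ 99.305

99.3px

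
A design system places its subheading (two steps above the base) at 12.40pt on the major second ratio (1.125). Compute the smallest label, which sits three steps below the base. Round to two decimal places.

The gap is -3 − (2) = -5 steps, so the factor is 1.125^-5.
12.40 ÷ 1.125⁵ = 12.40 ÷ 1.80203 ≈ 6.881

6.88pt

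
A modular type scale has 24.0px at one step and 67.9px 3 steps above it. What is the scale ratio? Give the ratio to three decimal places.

1.414

r³ = 67.9 / 24.0, so r = (67.9/24.0)^(1/3).
r = 2.8292^(1/3) ≈ 1.4143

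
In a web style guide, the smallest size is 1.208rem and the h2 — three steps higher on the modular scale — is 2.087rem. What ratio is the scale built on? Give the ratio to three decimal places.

The ratio satisfies 1.208 × r³ = 2.087, so r = (2.087 / 1.208)^(1/3).
r = 1.7276^(1/3) ≈ 1.1999

1.200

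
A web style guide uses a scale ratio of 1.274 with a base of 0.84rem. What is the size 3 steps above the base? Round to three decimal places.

1.737rem

0.84 × 1.274³ = 0.84 × 2.06780 ≈ 1.737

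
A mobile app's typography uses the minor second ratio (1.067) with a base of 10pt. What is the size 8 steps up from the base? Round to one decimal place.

Every step multiplies by the scale ratio.
10.0 × 1.067⁸ = 10.0 × 1.68002 ≈ 16.80

16.8pt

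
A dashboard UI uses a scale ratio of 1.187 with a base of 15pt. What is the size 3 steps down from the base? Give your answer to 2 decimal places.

15.0 ÷ 1.187³ = 15.0 ÷ 1.67245 ≈ 8.97

8.97pt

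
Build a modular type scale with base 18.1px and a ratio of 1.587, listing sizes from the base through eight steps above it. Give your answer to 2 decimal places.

18.10px, 28.72px, 45.59px, 72.35px, 114.81px, 182.21px, 289.16px, 458.90px, 728.27px

Step 0: 18.1px
Step 1: 18.1 × 1.587 = 28.72
Step 2: 18.1 × 1.587² = 45.59
Step 3: 18.1 × 1.587³ = 72.35
Step 4: 18.1 × 1.587⁴ = 114.81
Step 5: 18.1 × 1.587⁵ = 182.21
Step 6: 18.1 × 1.587⁶ = 289.16
Step 7: 18.1 × 1.587⁷ = 458.90
Step 8: 18.1 × 1.587⁸ = 728.27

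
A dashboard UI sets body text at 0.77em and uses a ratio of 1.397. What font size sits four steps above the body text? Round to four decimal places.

0.77 × 1.397⁴ = 0.77 × 3.80878 ≈ 2.9328

2.9328em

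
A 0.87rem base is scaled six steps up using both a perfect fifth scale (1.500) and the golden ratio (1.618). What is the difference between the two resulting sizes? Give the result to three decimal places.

Perfect fifth: 0.87 × 1.500⁶ = 9.90984rem
Golden ratio: 0.87 × 1.618⁶ = 15.60955rem
Difference: 15.60955 − 9.90984 = 5.69971rem

5.700rem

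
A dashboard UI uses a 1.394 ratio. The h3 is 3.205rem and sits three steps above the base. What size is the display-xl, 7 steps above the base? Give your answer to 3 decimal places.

12.103rem

3.205 × 1.394⁴ = 3.205 × 3.77617 ≈ 12.103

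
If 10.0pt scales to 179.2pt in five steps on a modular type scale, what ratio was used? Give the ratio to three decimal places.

The ratio satisfies 10.0 × r⁵ = 179.2, so r = (179.2 / 10.0)^(1/5).
r = 17.9200^(1/5) ≈ 1.7810

1.781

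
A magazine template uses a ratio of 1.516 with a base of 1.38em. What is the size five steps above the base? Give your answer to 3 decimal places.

11.050em

1.38 × 1.516⁵ = 1.38 × 8.00748 ≈ 11.050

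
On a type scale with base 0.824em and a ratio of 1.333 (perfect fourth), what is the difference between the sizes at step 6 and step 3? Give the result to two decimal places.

Step 3: 0.824 × 1.333³ = 1.9517em
Step 6: 0.824 × 1.333⁶ = 4.6228em
Difference: 4.6228 − 1.9517 = 2.6711em

2.67em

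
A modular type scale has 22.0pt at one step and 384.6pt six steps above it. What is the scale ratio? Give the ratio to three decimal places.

The ratio satisfies 22.0 × r⁶ = 384.6, so r = (384.6 / 22.0)^(1/6).
r = 17.4818^(1/6) ≈ 1.6110

1.611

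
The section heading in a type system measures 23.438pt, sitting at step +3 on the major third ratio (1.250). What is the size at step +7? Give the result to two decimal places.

23.438 × 1.250⁴ = 23.438 × 2.44141 ≈ 57.222

57.22pt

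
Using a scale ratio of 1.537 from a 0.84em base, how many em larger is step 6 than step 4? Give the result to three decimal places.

Step 4: 0.84 × 1.537⁴ = 4.68786em
Step 6: 0.84 × 1.537⁶ = 11.07446em
Difference: 11.07446 − 4.68786 = 6.38660em

6.387em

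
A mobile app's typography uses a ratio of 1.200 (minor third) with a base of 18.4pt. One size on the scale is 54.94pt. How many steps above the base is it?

6

1.200ⁿ = 54.94 / 18.4 = 2.9859
n = ln(2.9859) / ln(1.200) = 1.0939 / 0.1823 ≈ 6.00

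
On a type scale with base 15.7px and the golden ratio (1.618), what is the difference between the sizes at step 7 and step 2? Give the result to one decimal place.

Step 2: 15.7 × 1.618² = 41.101px
Step 7: 15.7 × 1.618⁷ = 455.774px
Difference: 455.774 − 41.101 = 414.673px

414.7px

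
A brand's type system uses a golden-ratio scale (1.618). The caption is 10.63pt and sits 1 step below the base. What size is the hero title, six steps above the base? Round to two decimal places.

The gap is 6 − (-1) = 7 steps, so the factor is 1.618^7.
10.63 × 1.618⁷ = 10.63 × 29.03017 ≈ 308.591

308.59pt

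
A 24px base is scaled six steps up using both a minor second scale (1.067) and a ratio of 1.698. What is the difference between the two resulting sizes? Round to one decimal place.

539.8px

Minor second: 24.0 × 1.067⁶ = 35.416px
At 1.698: 24.0 × 1.698⁶ = 575.224px
Difference: 575.224 − 35.416 = 539.808px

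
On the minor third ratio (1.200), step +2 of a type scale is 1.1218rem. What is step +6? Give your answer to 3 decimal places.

2.326rem

1.1218 × 1.200⁴ = 1.1218 × 2.07360 ≈ 2.326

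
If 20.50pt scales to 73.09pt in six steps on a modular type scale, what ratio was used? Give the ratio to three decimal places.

1.236

The ratio satisfies 20.50 × r⁶ = 73.09, so r = (73.09 / 20.50)^(1/6).
r = 3.5654^(1/6) ≈ 1.2360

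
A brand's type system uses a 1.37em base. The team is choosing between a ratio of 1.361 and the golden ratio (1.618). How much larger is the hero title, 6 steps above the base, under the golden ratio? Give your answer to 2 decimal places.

15.87em

At 1.361: 1.37 × 1.361⁶ = 8.7070em
Golden ratio: 1.37 × 1.618⁶ = 24.5806em
Difference: 24.5806 − 8.7070 = 15.8736em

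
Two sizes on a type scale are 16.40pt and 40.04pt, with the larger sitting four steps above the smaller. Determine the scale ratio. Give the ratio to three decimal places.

1.250

The ratio satisfies 16.40 × r⁴ = 40.04, so r = (40.04 / 16.40)^(1/4).
r = 2.4415^(1/4) ≈ 1.2500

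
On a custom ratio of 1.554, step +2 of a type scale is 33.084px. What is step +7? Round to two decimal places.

299.83px

33.084 × 1.554⁵ = 33.084 × 9.06265 ≈ 299.829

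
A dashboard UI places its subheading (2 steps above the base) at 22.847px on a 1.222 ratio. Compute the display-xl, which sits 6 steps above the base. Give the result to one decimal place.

Moving from step +2 to step +6 is 4 steps up, so multiply by r⁴.
22.847 × 1.222⁴ = 22.847 × 2.22990 ≈ 50.946

50.9px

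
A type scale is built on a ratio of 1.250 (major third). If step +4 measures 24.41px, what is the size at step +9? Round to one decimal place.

74.5px

The gap is 9 − (4) = 5 steps, so the factor is 1.250^5.
24.41 × 1.250⁵ = 24.41 × 3.05176 ≈ 74.493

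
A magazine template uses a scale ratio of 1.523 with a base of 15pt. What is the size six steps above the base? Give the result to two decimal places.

15.0 × 1.523⁶ = 15.0 × 12.47956 ≈ 187.19

187.19pt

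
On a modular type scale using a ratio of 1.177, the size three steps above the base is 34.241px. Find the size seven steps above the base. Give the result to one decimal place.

65.7px

34.241 × 1.177⁴ = 34.241 × 1.91914 ≈ 65.713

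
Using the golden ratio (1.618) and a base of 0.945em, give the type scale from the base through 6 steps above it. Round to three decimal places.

0.945em, 1.529em, 2.474em, 4.003em, 6.477em, 10.479em, 16.955em

Step 0: 0.945em
Step 1: 0.945 × 1.618 = 1.529
Step 2: 0.945 × 1.618² = 2.474
Step 3: 0.945 × 1.618³ = 4.003
Step 4: 0.945 × 1.618⁴ = 6.477
Step 5: 0.945 × 1.618⁵ = 10.479
Step 6: 0.945 × 1.618⁶ = 16.955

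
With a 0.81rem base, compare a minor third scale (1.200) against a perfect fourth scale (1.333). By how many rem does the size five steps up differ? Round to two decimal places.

1.39rem

Minor third: 0.81 × 1.200⁵ = 2.0155rem
Perfect fourth: 0.81 × 1.333⁵ = 3.4091rem
Difference: 3.4091 − 2.0155 = 1.3936rem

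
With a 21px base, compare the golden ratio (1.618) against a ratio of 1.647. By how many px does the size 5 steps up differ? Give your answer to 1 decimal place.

21.6px

Golden ratio: 21.0 × 1.618⁵ = 232.869px
At 1.647: 21.0 × 1.647⁵ = 254.500px
Difference: 254.500 − 232.869 = 21.631px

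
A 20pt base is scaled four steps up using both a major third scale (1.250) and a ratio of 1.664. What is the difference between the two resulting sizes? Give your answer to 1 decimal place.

Major third: 20.0 × 1.250⁴ = 48.828pt
At 1.664: 20.0 × 1.664⁴ = 153.336pt
Difference: 153.336 − 48.828 = 104.508pt

104.5pt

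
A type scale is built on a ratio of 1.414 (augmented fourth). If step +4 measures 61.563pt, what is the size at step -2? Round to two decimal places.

61.563 ÷ 1.414⁶ = 61.563 ÷ 7.99275 ≈ 7.702

7.70pt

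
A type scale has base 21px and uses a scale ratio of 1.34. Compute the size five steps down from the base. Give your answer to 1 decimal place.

4.9px

Every step multiplies by the scale ratio.
21.0 ÷ 1.34⁵ = 21.0 ÷ 4.32040 ≈ 4.86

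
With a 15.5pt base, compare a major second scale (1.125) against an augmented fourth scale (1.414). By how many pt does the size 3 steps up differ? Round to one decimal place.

Major second: 15.5 × 1.125³ = 22.069pt
Augmented fourth: 15.5 × 1.414³ = 43.821pt
Difference: 43.821 − 22.069 = 21.752pt

21.8pt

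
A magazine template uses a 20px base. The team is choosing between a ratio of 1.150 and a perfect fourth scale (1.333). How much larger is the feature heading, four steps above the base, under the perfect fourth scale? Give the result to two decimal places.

28.17px

At 1.150: 20.0 × 1.150⁴ = 34.9801px
Perfect fourth: 20.0 × 1.333⁴ = 63.1467px
Difference: 63.1467 − 34.9801 = 28.1666px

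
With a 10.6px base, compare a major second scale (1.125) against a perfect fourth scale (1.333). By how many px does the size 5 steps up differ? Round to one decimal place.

25.5px

Major second: 10.6 × 1.125⁵ = 19.102px
Perfect fourth: 10.6 × 1.333⁵ = 44.613px
Difference: 44.613 − 19.102 = 25.511px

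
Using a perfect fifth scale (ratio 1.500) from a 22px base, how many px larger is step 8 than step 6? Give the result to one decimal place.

Step 6: 22.0 × 1.500⁶ = 250.594px
Step 8: 22.0 × 1.500⁸ = 563.836px
Difference: 563.836 − 250.594 = 313.242px

313.2px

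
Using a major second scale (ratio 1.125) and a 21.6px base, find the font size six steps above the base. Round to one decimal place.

43.8px

21.6 × 1.125⁶ = 21.6 × 2.02729 ≈ 43.79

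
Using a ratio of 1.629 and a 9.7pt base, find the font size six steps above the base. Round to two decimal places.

Every step multiplies by the scale ratio.
9.7 × 1.629⁶ = 9.7 × 18.68644 ≈ 181.26

181.26pt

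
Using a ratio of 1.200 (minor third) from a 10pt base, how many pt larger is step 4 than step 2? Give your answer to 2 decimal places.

Step 2: 10.0 × 1.200² = 14.4000pt
Step 4: 10.0 × 1.200⁴ = 20.7360pt
Difference: 20.7360 − 14.4000 = 6.3360pt

6.34pt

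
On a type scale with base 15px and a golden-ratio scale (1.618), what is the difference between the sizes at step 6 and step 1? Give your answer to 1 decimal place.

Step 1: 15.0 × 1.618 = 24.270px
Step 6: 15.0 × 1.618⁶ = 269.130px
Difference: 269.130 − 24.270 = 244.860px

244.9px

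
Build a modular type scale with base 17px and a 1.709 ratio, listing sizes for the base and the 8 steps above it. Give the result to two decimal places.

17.00px, 29.05px, 49.65px, 84.85px, 145.02px, 247.83px, 423.55px, 723.84px, 1237.04px

Step 0: 17px
Step 1: 17.0 × 1.709 = 29.05
Step 2: 17.0 × 1.709² = 49.65
Step 3: 17.0 × 1.709³ = 84.85
Step 4: 17.0 × 1.709⁴ = 145.02
Step 5: 17.0 × 1.709⁵ = 247.83
Step 6: 17.0 × 1.709⁶ = 423.55
Step 7: 17.0 × 1.709⁷ = 723.84
Step 8: 17.0 × 1.709⁸ = 1237.04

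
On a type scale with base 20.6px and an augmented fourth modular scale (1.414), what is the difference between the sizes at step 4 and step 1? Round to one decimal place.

53.2px

Step 1: 20.6 × 1.414 = 29.128px
Step 4: 20.6 × 1.414⁴ = 82.350px
Difference: 82.350 − 29.128 = 53.222px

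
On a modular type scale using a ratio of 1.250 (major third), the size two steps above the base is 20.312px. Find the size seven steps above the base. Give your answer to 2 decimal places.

20.312 × 1.250⁵ = 20.312 × 3.05176 ≈ 61.987

61.99px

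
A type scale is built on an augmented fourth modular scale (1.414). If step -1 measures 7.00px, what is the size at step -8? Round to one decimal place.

The gap is -8 − (-1) = -7 steps, so the factor is 1.414^-7.
7.00 ÷ 1.414⁷ = 7.00 ÷ 11.30175 ≈ 0.619

0.6px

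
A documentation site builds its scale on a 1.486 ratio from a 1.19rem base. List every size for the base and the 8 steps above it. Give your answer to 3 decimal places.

1.190rem, 1.768rem, 2.628rem, 3.905rem, 5.803rem, 8.623rem, 12.813rem, 19.041rem, 28.294rem

Step 0: 1.19rem
Step 1: 1.19 × 1.486 = 1.768
Step 2: 1.19 × 1.486² = 2.628
Step 3: 1.19 × 1.486³ = 3.905
Step 4: 1.19 × 1.486⁴ = 5.803
Step 5: 1.19 × 1.486⁵ = 8.623
Step 6: 1.19 × 1.486⁶ = 12.813
Step 7: 1.19 × 1.486⁷ = 19.041
Step 8: 1.19 × 1.486⁸ = 28.294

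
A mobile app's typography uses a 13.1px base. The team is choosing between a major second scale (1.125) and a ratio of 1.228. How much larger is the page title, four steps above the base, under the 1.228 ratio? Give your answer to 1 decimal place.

8.8px

Major second: 13.1 × 1.125⁴ = 20.984px
At 1.228: 13.1 × 1.228⁴ = 29.790px
Difference: 29.790 − 20.984 = 8.806px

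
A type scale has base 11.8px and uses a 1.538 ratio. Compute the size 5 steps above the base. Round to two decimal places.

101.55px

Every step multiplies by the scale ratio.
11.8 × 1.538⁵ = 11.8 × 8.60561 ≈ 101.55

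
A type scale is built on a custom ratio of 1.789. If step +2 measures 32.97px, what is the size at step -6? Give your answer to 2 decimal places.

0.31px

Moving from step +2 to step -6 is 8 steps down, so divide by r⁸.
32.97 ÷ 1.789⁸ = 32.97 ÷ 104.92591 ≈ 0.314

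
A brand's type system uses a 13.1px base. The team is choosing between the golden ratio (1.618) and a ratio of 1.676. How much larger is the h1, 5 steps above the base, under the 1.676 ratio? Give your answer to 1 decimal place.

28.0px

Golden ratio: 13.1 × 1.618⁵ = 145.266px
At 1.676: 13.1 × 1.676⁵ = 173.237px
Difference: 173.237 − 145.266 = 27.971px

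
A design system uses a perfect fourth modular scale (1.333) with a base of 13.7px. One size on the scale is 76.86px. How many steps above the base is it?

1.333ⁿ = 76.86 / 13.7 = 5.6102
n = ln(5.6102) / ln(1.333) = 1.7246 / 0.2874 ≈ 6.00

6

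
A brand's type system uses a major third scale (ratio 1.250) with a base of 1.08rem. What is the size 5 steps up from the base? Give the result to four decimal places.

3.2959rem

1.08 × 1.250⁵ = 1.08 × 3.05176 ≈ 3.2959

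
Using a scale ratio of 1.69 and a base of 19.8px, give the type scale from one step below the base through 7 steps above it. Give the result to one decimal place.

11.7px, 19.8px, 33.5px, 56.6px, 95.6px, 161.5px, 273.0px, 461.3px, 779.6px

Step -1: 19.8 ÷ 1.69 = 11.7
Step 0: 19.8px
Step 1: 19.8 × 1.69 = 33.5
Step 2: 19.8 × 1.69² = 56.6
Step 3: 19.8 × 1.69³ = 95.6
Step 4: 19.8 × 1.69⁴ = 161.5
Step 5: 19.8 × 1.69⁵ = 273.0
Step 6: 19.8 × 1.69⁶ = 461.3
Step 7: 19.8 × 1.69⁷ = 779.6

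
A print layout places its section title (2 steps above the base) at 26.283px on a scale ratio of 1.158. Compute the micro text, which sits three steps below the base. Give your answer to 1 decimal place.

12.6px

26.283 ÷ 1.158⁵ = 26.283 ÷ 2.08230 ≈ 12.622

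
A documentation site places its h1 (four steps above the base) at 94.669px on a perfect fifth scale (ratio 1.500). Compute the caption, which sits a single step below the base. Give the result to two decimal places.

94.669 ÷ 1.500⁵ = 94.669 ÷ 7.59375 ≈ 12.467

12.47px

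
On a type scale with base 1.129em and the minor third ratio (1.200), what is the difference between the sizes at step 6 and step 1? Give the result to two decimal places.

Step 1: 1.129 × 1.200 = 1.3548em
Step 6: 1.129 × 1.200⁶ = 3.3712em
Difference: 3.3712 − 1.3548 = 2.0164em

2.02em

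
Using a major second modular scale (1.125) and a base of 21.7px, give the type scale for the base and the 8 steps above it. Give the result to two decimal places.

Step 0: 21.7px
Step 1: 21.7 × 1.125 = 24.41
Step 2: 21.7 × 1.125² = 27.46
Step 3: 21.7 × 1.125³ = 30.90
Step 4: 21.7 × 1.125⁴ = 34.76
Step 5: 21.7 × 1.125⁵ = 39.10
Step 6: 21.7 × 1.125⁶ = 43.99
Step 7: 21.7 × 1.125⁷ = 49.49
Step 8: 21.7 × 1.125⁸ = 55.68

21.70px, 24.41px, 27.46px, 30.90px, 34.76px, 39.10px, 43.99px, 49.49px, 55.68px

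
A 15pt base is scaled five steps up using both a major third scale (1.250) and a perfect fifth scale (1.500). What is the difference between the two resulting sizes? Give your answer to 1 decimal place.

68.1pt

Major third: 15.0 × 1.250⁵ = 45.776pt
Perfect fifth: 15.0 × 1.500⁵ = 113.906pt
Difference: 113.906 − 45.776 = 68.130pt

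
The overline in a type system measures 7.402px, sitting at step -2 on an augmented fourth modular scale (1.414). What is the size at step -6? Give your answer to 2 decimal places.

Moving from step -2 to step -6 is 4 steps down, so divide by r⁴.
7.402 ÷ 1.414⁴ = 7.402 ÷ 3.99758 ≈ 1.852

1.85px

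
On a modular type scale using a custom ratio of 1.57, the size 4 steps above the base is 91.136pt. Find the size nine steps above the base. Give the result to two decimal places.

869.34pt

The gap is 9 − (4) = 5 steps, so the factor is 1.57^5.
91.136 × 1.57⁵ = 91.136 × 9.53890 ≈ 869.337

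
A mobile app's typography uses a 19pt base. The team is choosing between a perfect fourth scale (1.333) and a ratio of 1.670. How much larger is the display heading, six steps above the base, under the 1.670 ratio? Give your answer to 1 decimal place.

305.6pt

Perfect fourth: 19.0 × 1.333⁶ = 106.594pt
At 1.670: 19.0 × 1.670⁶ = 412.147pt
Difference: 412.147 − 106.594 = 305.553pt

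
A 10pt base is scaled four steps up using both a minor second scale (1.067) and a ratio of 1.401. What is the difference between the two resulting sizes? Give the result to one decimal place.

25.6pt

Minor second: 10.0 × 1.067⁴ = 12.962pt
At 1.401: 10.0 × 1.401⁴ = 38.526pt
Difference: 38.526 − 12.962 = 25.564pt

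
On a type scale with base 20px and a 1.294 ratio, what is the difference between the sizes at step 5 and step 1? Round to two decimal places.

46.68px

Step 1: 20.0 × 1.294 = 25.8800px
Step 5: 20.0 × 1.294⁵ = 72.5607px
Difference: 72.5607 − 25.8800 = 46.6807px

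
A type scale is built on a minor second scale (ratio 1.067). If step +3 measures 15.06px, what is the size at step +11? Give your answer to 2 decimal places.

15.06 × 1.067⁸ = 15.06 × 1.68002 ≈ 25.301

25.30px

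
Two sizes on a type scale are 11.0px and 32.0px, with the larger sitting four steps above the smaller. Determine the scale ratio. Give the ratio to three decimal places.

1.306

The ratio satisfies 11.0 × r⁴ = 32.0, so r = (32.0 / 11.0)^(1/4).
r = 2.9091^(1/4) ≈ 1.3060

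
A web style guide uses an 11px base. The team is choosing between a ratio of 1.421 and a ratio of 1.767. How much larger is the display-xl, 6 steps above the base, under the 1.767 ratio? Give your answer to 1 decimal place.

At 1.421: 11.0 × 1.421⁶ = 90.564px
At 1.767: 11.0 × 1.767⁶ = 334.820px
Difference: 334.820 − 90.564 = 244.256px

244.3px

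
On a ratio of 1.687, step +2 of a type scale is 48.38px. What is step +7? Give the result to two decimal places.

661.06px

Moving from step +2 to step +7 is 5 steps up, so multiply by r⁵.
48.38 × 1.687⁵ = 48.38 × 13.66392 ≈ 661.061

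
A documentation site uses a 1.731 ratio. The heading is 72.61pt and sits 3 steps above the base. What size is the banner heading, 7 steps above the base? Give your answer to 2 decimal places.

651.91pt

Moving from step +3 to step +7 is 4 steps up, so multiply by r⁴.
72.61 × 1.731⁴ = 72.61 × 8.97818 ≈ 651.906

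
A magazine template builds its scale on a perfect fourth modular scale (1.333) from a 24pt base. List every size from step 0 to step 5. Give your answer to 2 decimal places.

Step 0: 24pt
Step 1: 24.0 × 1.333 = 31.99
Step 2: 24.0 × 1.333² = 42.65
Step 3: 24.0 × 1.333³ = 56.85
Step 4: 24.0 × 1.333⁴ = 75.78
Step 5: 24.0 × 1.333⁵ = 101.01

24.00pt, 31.99pt, 42.65pt, 56.85pt, 75.78pt, 101.01pt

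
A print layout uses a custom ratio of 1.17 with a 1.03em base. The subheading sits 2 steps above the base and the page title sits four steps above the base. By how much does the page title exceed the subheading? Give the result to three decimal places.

Step 2: 1.03 × 1.17² = 1.40997em
Step 4: 1.03 × 1.17⁴ = 1.93010em
Difference: 1.93010 − 1.40997 = 0.52013em

0.520em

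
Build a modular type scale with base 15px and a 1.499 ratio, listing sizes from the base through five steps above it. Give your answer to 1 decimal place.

15.0px, 22.5px, 33.7px, 50.5px, 75.7px, 113.5px

Step 0: 15px
Step 1: 15.0 × 1.499 = 22.5
Step 2: 15.0 × 1.499² = 33.7
Step 3: 15.0 × 1.499³ = 50.5
Step 4: 15.0 × 1.499⁴ = 75.7
Step 5: 15.0 × 1.499⁵ = 113.5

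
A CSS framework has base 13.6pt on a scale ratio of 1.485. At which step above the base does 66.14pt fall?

4

1.485ⁿ = 66.14 / 13.6 = 4.8632
n = ln(4.8632) / ln(1.485) = 1.5817 / 0.3954 ≈ 4.00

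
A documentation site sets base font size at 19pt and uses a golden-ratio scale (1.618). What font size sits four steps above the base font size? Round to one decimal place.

130.2pt

19.0 × 1.618⁴ = 19.0 × 6.85353 ≈ 130.22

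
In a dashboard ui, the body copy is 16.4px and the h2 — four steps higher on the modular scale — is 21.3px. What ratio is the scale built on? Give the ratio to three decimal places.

r⁴ = 21.3 / 16.4, so r = (21.3/16.4)^(1/4).
r = 1.2988^(1/4) ≈ 1.0675

1.068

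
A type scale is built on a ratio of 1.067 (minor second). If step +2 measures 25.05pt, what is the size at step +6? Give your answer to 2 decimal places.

32.47pt

25.05 × 1.067⁴ = 25.05 × 1.29616 ≈ 32.469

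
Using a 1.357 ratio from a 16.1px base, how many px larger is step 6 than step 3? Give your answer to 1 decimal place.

60.3px

Step 3: 16.1 × 1.357³ = 40.231px
Step 6: 16.1 × 1.357⁶ = 100.532px
Difference: 100.532 − 40.231 = 60.301px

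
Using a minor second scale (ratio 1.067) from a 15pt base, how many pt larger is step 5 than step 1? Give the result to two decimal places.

4.74pt

Step 1: 15.0 × 1.067 = 16.0050pt
Step 5: 15.0 × 1.067⁵ = 20.7450pt
Difference: 20.7450 − 16.0050 = 4.7400pt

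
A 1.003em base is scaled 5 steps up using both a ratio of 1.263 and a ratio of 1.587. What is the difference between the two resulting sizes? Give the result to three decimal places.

At 1.263: 1.003 × 1.263⁵ = 3.22343em
At 1.587: 1.003 × 1.587⁵ = 10.09684em
Difference: 10.09684 − 3.22343 = 6.87341em

6.873em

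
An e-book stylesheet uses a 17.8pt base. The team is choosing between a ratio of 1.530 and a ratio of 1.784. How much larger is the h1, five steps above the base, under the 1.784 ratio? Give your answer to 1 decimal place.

172.4pt

At 1.530: 17.8 × 1.530⁵ = 149.237pt
At 1.784: 17.8 × 1.784⁵ = 321.658pt
Difference: 321.658 − 149.237 = 172.421pt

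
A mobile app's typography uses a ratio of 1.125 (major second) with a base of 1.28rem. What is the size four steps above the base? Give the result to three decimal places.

1.28 × 1.125⁴ = 1.28 × 1.60181 ≈ 2.050

2.050rem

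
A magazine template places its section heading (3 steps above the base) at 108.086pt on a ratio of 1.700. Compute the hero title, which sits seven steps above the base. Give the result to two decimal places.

108.086 × 1.700⁴ = 108.086 × 8.35210 ≈ 902.745

902.75pt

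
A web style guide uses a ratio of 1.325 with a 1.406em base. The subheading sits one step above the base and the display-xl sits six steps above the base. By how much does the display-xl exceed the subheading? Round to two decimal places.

Step 1: 1.406 × 1.325 = 1.8629em
Step 6: 1.406 × 1.325⁶ = 7.6082em
Difference: 7.6082 − 1.8629 = 5.7453em

5.75em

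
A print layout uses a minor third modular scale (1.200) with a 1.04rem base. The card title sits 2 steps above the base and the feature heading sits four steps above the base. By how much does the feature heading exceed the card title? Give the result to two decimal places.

0.66rem

Step 2: 1.04 × 1.200² = 1.4976rem
Step 4: 1.04 × 1.200⁴ = 2.1565rem
Difference: 2.1565 − 1.4976 = 0.6589rem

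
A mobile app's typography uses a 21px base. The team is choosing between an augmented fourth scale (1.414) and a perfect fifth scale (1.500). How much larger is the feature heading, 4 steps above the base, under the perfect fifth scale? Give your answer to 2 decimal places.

Augmented fourth: 21.0 × 1.414⁴ = 83.9493px
Perfect fifth: 21.0 × 1.500⁴ = 106.3125px
Difference: 106.3125 − 83.9493 = 22.3632px

22.36px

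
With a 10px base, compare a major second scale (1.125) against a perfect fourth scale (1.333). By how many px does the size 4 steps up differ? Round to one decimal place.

15.6px

Major second: 10.0 × 1.125⁴ = 16.018px
Perfect fourth: 10.0 × 1.333⁴ = 31.573px
Difference: 31.573 − 16.018 = 15.555px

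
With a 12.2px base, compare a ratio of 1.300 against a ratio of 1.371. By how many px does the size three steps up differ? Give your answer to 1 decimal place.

4.6px

At 1.300: 12.2 × 1.300³ = 26.803px
At 1.371: 12.2 × 1.371³ = 31.439px
Difference: 31.439 − 26.803 = 4.636px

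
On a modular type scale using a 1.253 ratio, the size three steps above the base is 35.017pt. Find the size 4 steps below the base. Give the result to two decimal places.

7.22pt

Moving from step +3 to step -4 is 7 steps down, so divide by r⁷.
35.017 ÷ 1.253⁷ = 35.017 ÷ 4.84906 ≈ 7.221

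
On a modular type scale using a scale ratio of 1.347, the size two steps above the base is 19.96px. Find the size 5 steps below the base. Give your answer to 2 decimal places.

2.48px

The gap is -5 − (2) = -7 steps, so the factor is 1.347^-7.
19.96 ÷ 1.347⁷ = 19.96 ÷ 8.04587 ≈ 2.481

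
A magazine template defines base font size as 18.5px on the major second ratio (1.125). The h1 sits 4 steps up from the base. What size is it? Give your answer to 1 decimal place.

29.6px

Every step multiplies by the scale ratio.
18.5 × 1.125⁴ = 18.5 × 1.60181 ≈ 29.63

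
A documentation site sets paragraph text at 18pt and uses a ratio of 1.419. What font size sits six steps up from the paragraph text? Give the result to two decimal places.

18.0 × 1.419⁶ = 18.0 × 8.16384 ≈ 146.95

146.95pt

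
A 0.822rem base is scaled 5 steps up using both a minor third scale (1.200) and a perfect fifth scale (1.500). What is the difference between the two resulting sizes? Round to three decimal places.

4.197rem

Minor third: 0.822 × 1.200⁵ = 2.04540rem
Perfect fifth: 0.822 × 1.500⁵ = 6.24206rem
Difference: 6.24206 − 2.04540 = 4.19666rem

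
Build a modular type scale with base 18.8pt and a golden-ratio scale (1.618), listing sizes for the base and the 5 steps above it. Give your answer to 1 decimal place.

Step 0: 18.8pt
Step 1: 18.8 × 1.618 = 30.4
Step 2: 18.8 × 1.618² = 49.2
Step 3: 18.8 × 1.618³ = 79.6
Step 4: 18.8 × 1.618⁴ = 128.8
Step 5: 18.8 × 1.618⁵ = 208.5

18.8pt, 30.4pt, 49.2pt, 79.6pt, 128.8pt, 208.5pt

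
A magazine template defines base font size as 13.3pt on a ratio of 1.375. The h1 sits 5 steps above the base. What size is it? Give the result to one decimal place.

A modular type scale is a geometric sequence: sizeₙ = base × rⁿ.
13.3 × 1.375⁵ = 13.3 × 4.91489 ≈ 65.37

65.4pt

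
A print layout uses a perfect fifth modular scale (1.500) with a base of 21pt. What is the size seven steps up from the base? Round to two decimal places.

358.80pt

Every step multiplies by the scale ratio.
21.0 × 1.500⁷ = 21.0 × 17.08594 ≈ 358.80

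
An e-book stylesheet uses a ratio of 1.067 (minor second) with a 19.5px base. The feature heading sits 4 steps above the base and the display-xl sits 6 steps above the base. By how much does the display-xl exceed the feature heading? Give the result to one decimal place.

3.5px

Step 4: 19.5 × 1.067⁴ = 25.275px
Step 6: 19.5 × 1.067⁶ = 28.775px
Difference: 28.775 − 25.275 = 3.500px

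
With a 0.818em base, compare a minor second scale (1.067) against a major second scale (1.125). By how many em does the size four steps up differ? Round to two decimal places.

0.25em

Minor second: 0.818 × 1.067⁴ = 1.0603em
Major second: 0.818 × 1.125⁴ = 1.3103em
Difference: 1.3103 − 1.0603 = 0.2500em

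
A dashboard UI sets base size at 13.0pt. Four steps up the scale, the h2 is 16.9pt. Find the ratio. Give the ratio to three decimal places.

1.068

The ratio satisfies 13.0 × r⁴ = 16.9, so r = (16.9 / 13.0)^(1/4).
r = 1.3000^(1/4) ≈ 1.0678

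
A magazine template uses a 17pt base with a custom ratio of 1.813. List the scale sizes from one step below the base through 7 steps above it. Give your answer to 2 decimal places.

Step -1: 17.0 ÷ 1.813 = 9.38
Step 0: 17pt
Step 1: 17.0 × 1.813 = 30.82
Step 2: 17.0 × 1.813² = 55.88
Step 3: 17.0 × 1.813³ = 101.31
Step 4: 17.0 × 1.813⁴ = 183.67
Step 5: 17.0 × 1.813⁵ = 333.00
Step 6: 17.0 × 1.813⁶ = 603.72
Step 7: 17.0 × 1.813⁷ = 1094.54

9.38pt, 17.00pt, 30.82pt, 55.88pt, 101.31pt, 183.67pt, 333.00pt, 603.72pt, 1094.54pt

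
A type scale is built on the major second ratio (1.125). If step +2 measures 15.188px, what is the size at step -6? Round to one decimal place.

5.9px

15.188 ÷ 1.125⁸ = 15.188 ÷ 2.56578 ≈ 5.919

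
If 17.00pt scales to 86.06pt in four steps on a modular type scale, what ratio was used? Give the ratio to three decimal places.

1.500

The ratio satisfies 17.00 × r⁴ = 86.06, so r = (86.06 / 17.00)^(1/4).
r = 5.0624^(1/4) ≈ 1.5000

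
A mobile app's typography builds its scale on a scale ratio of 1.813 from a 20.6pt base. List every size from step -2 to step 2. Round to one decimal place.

Step -2: 20.6 ÷ 1.813² = 6.3
Step -1: 20.6 ÷ 1.813 = 11.4
Step 0: 20.6pt
Step 1: 20.6 × 1.813 = 37.3
Step 2: 20.6 × 1.813² = 67.7

6.3pt, 11.4pt, 20.6pt, 37.3pt, 67.7pt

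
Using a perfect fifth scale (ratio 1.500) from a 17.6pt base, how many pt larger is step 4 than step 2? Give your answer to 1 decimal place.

Step 2: 17.6 × 1.500² = 39.600pt
Step 4: 17.6 × 1.500⁴ = 89.100pt
Difference: 89.100 − 39.600 = 49.500pt

49.5pt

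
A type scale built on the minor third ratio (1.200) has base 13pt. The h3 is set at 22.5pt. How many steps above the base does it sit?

1.200ⁿ = 22.5 / 13 = 1.7308
n = ln(1.7308) / ln(1.200) = 0.5486 / 0.1823 ≈ 3.01

3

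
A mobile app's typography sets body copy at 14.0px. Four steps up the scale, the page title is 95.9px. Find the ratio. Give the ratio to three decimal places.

r⁴ = 95.9 / 14.0, so r = (95.9/14.0)^(1/4).
r = 6.8500^(1/4) ≈ 1.6178

1.618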